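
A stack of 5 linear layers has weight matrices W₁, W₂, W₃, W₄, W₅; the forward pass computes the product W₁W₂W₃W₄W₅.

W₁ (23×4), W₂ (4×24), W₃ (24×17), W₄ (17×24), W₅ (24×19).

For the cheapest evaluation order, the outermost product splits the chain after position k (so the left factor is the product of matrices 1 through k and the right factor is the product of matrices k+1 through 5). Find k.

1

Adjacent pairs: W₁W₂ = 23·4·24 = 2208; W₂W₃ = 4·24·17 = 1632; W₃W₄ = 24·17·24 = 9792; W₄W₅ = 17·24·19 = 7752.
Length 3: W₁..W₃: k=1: 0+1632+23·4·17=3196; k=2: 2208+0+23·24·17=11592 → min 3196 | W₂..W₄: k=2: 0+9792+4·24·24=12096; k=3: 1632+0+4·17·24=3264 → min 3264 | W₃..W₅: k=3: 0+7752+24·17·19=15504; k=4: 9792+0+24·24·19=20736 → min 15504.
Length 4: W₁..W₄: k=1: 0+3264+23·4·24=5472; k=2: 2208+9792+23·24·24=25248; k=3: 3196+0+23·17·24=12580 → min 5472 | W₂..W₅: k=2: 0+15504+4·24·19=17328; k=3: 1632+7752+4·17·19=10676; k=4: 3264+0+4·24·19=5088 → min 5088.
Top-level splits: k=1: (W₁..W₁)·(W₂..W₅) → 0+5088+23·4·19 = 6836; k=2: (W₁..W₂)·(W₃..W₅) → 2208+15504+23·24·19 = 28200; k=3: (W₁..W₃)·(W₄..W₅) → 3196+7752+23·17·19 = 18377; k=4: (W₁..W₄)·(W₅..W₅) → 5472+0+23·24·19 = 15960.
Best split is after W₁, i.e. k = 1.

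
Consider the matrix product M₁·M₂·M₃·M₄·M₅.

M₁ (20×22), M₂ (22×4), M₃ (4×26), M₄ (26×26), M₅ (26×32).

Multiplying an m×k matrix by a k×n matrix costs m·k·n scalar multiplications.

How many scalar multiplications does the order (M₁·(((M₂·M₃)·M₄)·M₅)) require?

49544

(M₂·M₃): 22×4 by 4×26 → 22×26, cost 22·4·26 = 2288
((M₂·M₃)·M₄): 22×26 by 26×26 → 22×26, cost 22·26·26 = 14872; cumulative 17160
(((M₂·M₃)·M₄)·M₅): 22×26 by 26×32 → 22×32, cost 22·26·32 = 18304; cumulative 35464
(M₁·(((M₂·M₃)·M₄)·M₅)): 20×22 by 22×32 → 20×32, cost 20·22·32 = 14080; cumulative 49544
Total: 49544 scalar multiplications.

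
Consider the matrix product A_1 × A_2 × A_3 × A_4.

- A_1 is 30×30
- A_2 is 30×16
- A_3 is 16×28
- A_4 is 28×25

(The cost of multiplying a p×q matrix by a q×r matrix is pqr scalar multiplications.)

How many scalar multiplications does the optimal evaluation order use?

37600

Adjacent pairs: A_1A_2 = 30·30·16 = 14400; A_2A_3 = 30·16·28 = 13440; A_3A_4 = 16·28·25 = 11200.
Length 3: A_1..A_3: k=1: 0+13440+30·30·28=38640; k=2: 14400+0+30·16·28=27840 → min 27840 | A_2..A_4: k=2: 0+11200+30·16·25=23200; k=3: 13440+0+30·28·25=34440 → min 23200.
Length 4: A_1..A_4: k=1: 0+23200+30·30·25=45700; k=2: 14400+11200+30·16·25=37600; k=3: 27840+0+30·28·25=48840 → min 37600.
Optimal order: ((A_1 × A_2) × (A_3 × A_4)) with cost 37600.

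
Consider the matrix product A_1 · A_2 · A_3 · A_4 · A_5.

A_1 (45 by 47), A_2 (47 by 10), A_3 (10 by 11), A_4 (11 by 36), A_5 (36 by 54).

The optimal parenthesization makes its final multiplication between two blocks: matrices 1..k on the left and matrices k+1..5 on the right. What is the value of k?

2

Adjacent pairs: A_1A_2 = 45·47·10 = 21150; A_2A_3 = 47·10·11 = 5170; A_3A_4 = 10·11·36 = 3960; A_4A_5 = 11·36·54 = 21384.
Length 3: A_1..A_3: k=1: 0+5170+45·47·11=28435; k=2: 21150+0+45·10·11=26100 → min 26100 | A_2..A_4: k=2: 0+3960+47·10·36=20880; k=3: 5170+0+47·11·36=23782 → min 20880 | A_3..A_5: k=3: 0+21384+10·11·54=27324; k=4: 3960+0+10·36·54=23400 → min 23400.
Length 4: A_1..A_4: k=1: 0+20880+45·47·36=97020; k=2: 21150+3960+45·10·36=41310; k=3: 26100+0+45·11·36=43920 → min 41310 | A_2..A_5: k=2: 0+23400+47·10·54=48780; k=3: 5170+21384+47·11·54=54472; k=4: 20880+0+47·36·54=112248 → min 48780.
Top-level splits: k=1: (A_1..A_1)·(A_2..A_5) → 0+48780+45·47·54 = 162990; k=2: (A_1..A_2)·(A_3..A_5) → 21150+23400+45·10·54 = 68850; k=3: (A_1..A_3)·(A_4..A_5) → 26100+21384+45·11·54 = 74214; k=4: (A_1..A_4)·(A_5..A_5) → 41310+0+45·36·54 = 128790.
Best split is after A_2, i.e. k = 2.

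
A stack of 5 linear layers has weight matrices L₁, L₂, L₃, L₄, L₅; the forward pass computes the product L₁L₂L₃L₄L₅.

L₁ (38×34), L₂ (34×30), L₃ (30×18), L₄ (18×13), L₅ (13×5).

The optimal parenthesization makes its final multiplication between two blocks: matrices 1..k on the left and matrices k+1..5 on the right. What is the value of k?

1

Adjacent pairs: L₁L₂ = 38·34·30 = 38760; L₂L₃ = 34·30·18 = 18360; L₃L₄ = 30·18·13 = 7020; L₄L₅ = 18·13·5 = 1170.
Length 3: L₁..L₃: k=1: 0+18360+38·34·18=41616; k=2: 38760+0+38·30·18=59280 → min 41616 | L₂..L₄: k=2: 0+7020+34·30·13=20280; k=3: 18360+0+34·18·13=26316 → min 20280 | L₃..L₅: k=3: 0+1170+30·18·5=3870; k=4: 7020+0+30·13·5=8970 → min 3870.
Length 4: L₁..L₄: k=1: 0+20280+38·34·13=37076; k=2: 38760+7020+38·30·13=60600; k=3: 41616+0+38·18·13=50508 → min 37076 | L₂..L₅: k=2: 0+3870+34·30·5=8970; k=3: 18360+1170+34·18·5=22590; k=4: 20280+0+34·13·5=22490 → min 8970.
Top-level splits: k=1: (L₁..L₁)·(L₂..L₅) → 0+8970+38·34·5 = 15430; k=2: (L₁..L₂)·(L₃..L₅) → 38760+3870+38·30·5 = 48330; k=3: (L₁..L₃)·(L₄..L₅) → 41616+1170+38·18·5 = 46206; k=4: (L₁..L₄)·(L₅..L₅) → 37076+0+38·13·5 = 39546.
Best split is after L₁, i.e. k = 1.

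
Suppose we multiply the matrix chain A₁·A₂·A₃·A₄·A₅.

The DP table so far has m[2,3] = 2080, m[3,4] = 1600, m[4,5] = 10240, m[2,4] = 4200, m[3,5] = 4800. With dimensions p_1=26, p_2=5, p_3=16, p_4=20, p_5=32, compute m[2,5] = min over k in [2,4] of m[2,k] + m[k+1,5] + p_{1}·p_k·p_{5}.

8960

m[2,5] = min over k∈[2,4] of m[2,k]+m[k+1,5]+p_{1}·p_k·p_{5}.
k=2: 0 + 4800 + 26·5·32 = 8960; k=3: 2080 + 10240 + 26·16·32 = 25632; k=4: 4200 + 0 + 26·20·32 = 20840.
Minimum: 8960 at k=2.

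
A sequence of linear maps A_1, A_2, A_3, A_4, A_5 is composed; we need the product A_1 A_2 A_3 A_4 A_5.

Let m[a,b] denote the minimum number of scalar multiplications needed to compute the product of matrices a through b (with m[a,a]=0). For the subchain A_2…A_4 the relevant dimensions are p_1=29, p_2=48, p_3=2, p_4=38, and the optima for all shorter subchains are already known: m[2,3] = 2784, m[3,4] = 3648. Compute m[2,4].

m[2,4] = min over k∈[2,3] of m[2,k]+m[k+1,4]+p_{1}·p_k·p_{4}.
k=2: 0 + 3648 + 29·48·38 = 56544; k=3: 2784 + 0 + 29·2·38 = 4988.
Minimum: 4988 at k=3.

4988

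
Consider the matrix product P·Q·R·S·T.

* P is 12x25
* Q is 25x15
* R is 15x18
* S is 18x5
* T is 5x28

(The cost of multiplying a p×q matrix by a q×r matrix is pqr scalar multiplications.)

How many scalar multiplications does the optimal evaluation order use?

Adjacent pairs: PQ = 12·25·15 = 4500; QR = 25·15·18 = 6750; RS = 15·18·5 = 1350; ST = 18·5·28 = 2520.
Length 3: P..R: k=1: 0+6750+12·25·18=12150; k=2: 4500+0+12·15·18=7740 → min 7740 | Q..S: k=2: 0+1350+25·15·5=3225; k=3: 6750+0+25·18·5=9000 → min 3225 | R..T: k=3: 0+2520+15·18·28=10080; k=4: 1350+0+15·5·28=3450 → min 3450.
Length 4: P..S: k=1: 0+3225+12·25·5=4725; k=2: 4500+1350+12·15·5=6750; k=3: 7740+0+12·18·5=8820 → min 4725 | Q..T: k=2: 0+3450+25·15·28=13950; k=3: 6750+2520+25·18·28=21870; k=4: 3225+0+25·5·28=6725 → min 6725.
Length 5: P..T: k=1: 0+6725+12·25·28=15125; k=2: 4500+3450+12·15·28=12990; k=3: 7740+2520+12·18·28=16308; k=4: 4725+0+12·5·28=6405 → min 6405.
Optimal order: ((P·(Q·(R·S)))·T) with cost 6405.

6405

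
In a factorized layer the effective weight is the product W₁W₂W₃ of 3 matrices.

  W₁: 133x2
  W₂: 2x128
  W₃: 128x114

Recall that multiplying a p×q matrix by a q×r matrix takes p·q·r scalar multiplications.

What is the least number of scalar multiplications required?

59508

Order (W₁(W₂W₃)): (W₂W₃): 2×128 by 128×114 → 2×114, cost 2·128·114 = 29184; (W₁(W₂W₃)): 133×2 by 2×114 → 133×114, cost 133·2·114 = 30324; cumulative 59508. Total 59508.
Order ((W₁W₂)W₃): (W₁W₂): 133×2 by 2×128 → 133×128, cost 133·2·128 = 34048; ((W₁W₂)W₃): 133×128 by 128×114 → 133×114, cost 133·128·114 = 1940736; cumulative 1974784. Total 1974784.
Minimum: 59508.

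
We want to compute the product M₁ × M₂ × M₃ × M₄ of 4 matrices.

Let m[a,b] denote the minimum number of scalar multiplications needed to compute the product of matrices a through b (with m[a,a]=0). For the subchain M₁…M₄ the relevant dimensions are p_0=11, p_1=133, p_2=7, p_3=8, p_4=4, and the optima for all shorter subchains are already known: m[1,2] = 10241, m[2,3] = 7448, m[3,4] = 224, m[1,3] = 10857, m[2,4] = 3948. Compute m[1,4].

9800

m[1,4] = min over k∈[1,3] of m[1,k]+m[k+1,4]+p_{0}·p_k·p_{4}.
k=1: 0 + 3948 + 11·133·4 = 9800; k=2: 10241 + 224 + 11·7·4 = 10773; k=3: 10857 + 0 + 11·8·4 = 11209.
Minimum: 9800 at k=1.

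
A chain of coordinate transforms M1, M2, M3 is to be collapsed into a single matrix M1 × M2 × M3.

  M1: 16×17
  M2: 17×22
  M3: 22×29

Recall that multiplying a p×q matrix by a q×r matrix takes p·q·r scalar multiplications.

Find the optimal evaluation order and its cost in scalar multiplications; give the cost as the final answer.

(M1 × (M2 × M3)): cost 18734.
((M1 × M2) × M3): cost 16192.
Optimal: ((M1 × M2) × M3) with cost 16192.

16192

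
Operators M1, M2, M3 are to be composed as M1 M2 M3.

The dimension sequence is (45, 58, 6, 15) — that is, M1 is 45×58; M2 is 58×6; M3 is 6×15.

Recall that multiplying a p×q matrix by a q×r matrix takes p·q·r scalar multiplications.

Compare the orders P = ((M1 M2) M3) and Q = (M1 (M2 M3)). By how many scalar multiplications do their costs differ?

24660

Order P = ((M1 M2) M3): (M1 M2): 45×58 by 58×6 → 45×6, cost 45·58·6 = 15660; ((M1 M2) M3): 45×6 by 6×15 → 45×15, cost 45·6·15 = 4050; cumulative 19710. Total 19710.
Order Q = (M1 (M2 M3)): (M2 M3): 58×6 by 6×15 → 58×15, cost 58·6·15 = 5220; (M1 (M2 M3)): 45×58 by 58×15 → 45×15, cost 45·58·15 = 39150; cumulative 44370. Total 44370.
Difference: |19710 − 44370| = 24660.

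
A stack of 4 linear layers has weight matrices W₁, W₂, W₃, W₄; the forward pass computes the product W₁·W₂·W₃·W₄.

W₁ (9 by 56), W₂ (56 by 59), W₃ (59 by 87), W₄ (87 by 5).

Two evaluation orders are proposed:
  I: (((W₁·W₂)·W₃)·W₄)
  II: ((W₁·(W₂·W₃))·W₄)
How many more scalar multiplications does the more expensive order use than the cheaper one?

255363

Order I = (((W₁·W₂)·W₃)·W₄): (W₁·W₂): 9×56 by 56×59 → 9×59, cost 9·56·59 = 29736; ((W₁·W₂)·W₃): 9×59 by 59×87 → 9×87, cost 9·59·87 = 46197; cumulative 75933; (((W₁·W₂)·W₃)·W₄): 9×87 by 87×5 → 9×5, cost 9·87·5 = 3915; cumulative 79848. Total 79848.
Order II = ((W₁·(W₂·W₃))·W₄): (W₂·W₃): 56×59 by 59×87 → 56×87, cost 56·59·87 = 287448; (W₁·(W₂·W₃)): 9×56 by 56×87 → 9×87, cost 9·56·87 = 43848; cumulative 331296; ((W₁·(W₂·W₃))·W₄): 9×87 by 87×5 → 9×5, cost 9·87·5 = 3915; cumulative 335211. Total 335211.
Difference: |79848 − 335211| = 255363.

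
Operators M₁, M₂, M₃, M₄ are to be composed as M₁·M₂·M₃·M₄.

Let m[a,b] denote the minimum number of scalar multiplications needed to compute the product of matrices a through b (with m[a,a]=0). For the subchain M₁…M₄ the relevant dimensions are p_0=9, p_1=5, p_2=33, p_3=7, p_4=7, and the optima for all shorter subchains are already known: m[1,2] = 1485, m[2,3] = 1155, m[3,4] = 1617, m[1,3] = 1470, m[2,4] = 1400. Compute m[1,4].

1715

m[1,4] = min over k∈[1,3] of m[1,k]+m[k+1,4]+p_{0}·p_k·p_{4}.
k=1: 0 + 1400 + 9·5·7 = 1715; k=2: 1485 + 1617 + 9·33·7 = 5181; k=3: 1470 + 0 + 9·7·7 = 1911.
Minimum: 1715 at k=1.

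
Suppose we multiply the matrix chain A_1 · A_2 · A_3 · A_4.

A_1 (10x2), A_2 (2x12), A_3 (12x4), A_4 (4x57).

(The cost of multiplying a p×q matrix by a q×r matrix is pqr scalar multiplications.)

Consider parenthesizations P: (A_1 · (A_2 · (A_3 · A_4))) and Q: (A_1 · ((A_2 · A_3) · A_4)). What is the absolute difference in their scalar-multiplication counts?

3552

Order P = (A_1 · (A_2 · (A_3 · A_4))): (A_3 · A_4): 12×4 by 4×57 → 12×57, cost 12·4·57 = 2736; (A_2 · (A_3 · A_4)): 2×12 by 12×57 → 2×57, cost 2·12·57 = 1368; cumulative 4104; (A_1 · (A_2 · (A_3 · A_4))): 10×2 by 2×57 → 10×57, cost 10·2·57 = 1140; cumulative 5244. Total 5244.
Order Q = (A_1 · ((A_2 · A_3) · A_4)): (A_2 · A_3): 2×12 by 12×4 → 2×4, cost 2·12·4 = 96; ((A_2 · A_3) · A_4): 2×4 by 4×57 → 2×57, cost 2·4·57 = 456; cumulative 552; (A_1 · ((A_2 · A_3) · A_4)): 10×2 by 2×57 → 10×57, cost 10·2·57 = 1140; cumulative 1692. Total 1692.
Difference: |5244 − 1692| = 3552.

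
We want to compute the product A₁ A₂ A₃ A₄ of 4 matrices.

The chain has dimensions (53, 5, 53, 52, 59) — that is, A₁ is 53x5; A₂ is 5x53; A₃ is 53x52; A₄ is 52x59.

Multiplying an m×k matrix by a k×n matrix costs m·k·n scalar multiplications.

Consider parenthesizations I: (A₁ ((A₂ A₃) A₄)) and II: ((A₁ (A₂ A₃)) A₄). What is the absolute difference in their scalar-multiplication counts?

Order I = (A₁ ((A₂ A₃) A₄)): (A₂ A₃): 5×53 by 53×52 → 5×52, cost 5·53·52 = 13780; ((A₂ A₃) A₄): 5×52 by 52×59 → 5×59, cost 5·52·59 = 15340; cumulative 29120; (A₁ ((A₂ A₃) A₄)): 53×5 by 5×59 → 53×59, cost 53·5·59 = 15635; cumulative 44755. Total 44755.
Order II = ((A₁ (A₂ A₃)) A₄): (A₂ A₃): 5×53 by 53×52 → 5×52, cost 5·53·52 = 13780; (A₁ (A₂ A₃)): 53×5 by 5×52 → 53×52, cost 53·5·52 = 13780; cumulative 27560; ((A₁ (A₂ A₃)) A₄): 53×52 by 52×59 → 53×59, cost 53·52·59 = 162604; cumulative 190164. Total 190164.
Difference: |44755 − 190164| = 145409.

145409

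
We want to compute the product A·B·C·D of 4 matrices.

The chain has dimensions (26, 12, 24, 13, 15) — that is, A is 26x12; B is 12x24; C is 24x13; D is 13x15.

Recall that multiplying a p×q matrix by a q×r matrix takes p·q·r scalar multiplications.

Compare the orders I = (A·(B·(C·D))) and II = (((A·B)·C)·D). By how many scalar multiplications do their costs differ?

6990

Order I = (A·(B·(C·D))): (C·D): 24×13 by 13×15 → 24×15, cost 24·13·15 = 4680; (B·(C·D)): 12×24 by 24×15 → 12×15, cost 12·24·15 = 4320; cumulative 9000; (A·(B·(C·D))): 26×12 by 12×15 → 26×15, cost 26·12·15 = 4680; cumulative 13680. Total 13680.
Order II = (((A·B)·C)·D): (A·B): 26×12 by 12×24 → 26×24, cost 26·12·24 = 7488; ((A·B)·C): 26×24 by 24×13 → 26×13, cost 26·24·13 = 8112; cumulative 15600; (((A·B)·C)·D): 26×13 by 13×15 → 26×15, cost 26·13·15 = 5070; cumulative 20670. Total 20670.
Difference: |13680 − 20670| = 6990.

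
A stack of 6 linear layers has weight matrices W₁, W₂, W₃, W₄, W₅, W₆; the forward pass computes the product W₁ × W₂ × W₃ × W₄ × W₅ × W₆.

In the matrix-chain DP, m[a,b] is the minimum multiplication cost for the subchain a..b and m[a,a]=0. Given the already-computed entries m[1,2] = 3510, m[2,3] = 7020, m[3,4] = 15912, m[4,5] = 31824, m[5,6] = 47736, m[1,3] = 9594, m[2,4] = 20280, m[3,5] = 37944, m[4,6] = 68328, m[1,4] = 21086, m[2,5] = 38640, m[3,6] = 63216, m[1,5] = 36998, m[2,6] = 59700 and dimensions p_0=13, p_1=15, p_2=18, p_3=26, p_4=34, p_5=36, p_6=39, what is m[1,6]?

55250

m[1,6] = min over k∈[1,5] of m[1,k]+m[k+1,6]+p_{0}·p_k·p_{6}.
k=1: 0 + 59700 + 13·15·39 = 67305; k=2: 3510 + 63216 + 13·18·39 = 75852; k=3: 9594 + 68328 + 13·26·39 = 91104; k=4: 21086 + 47736 + 13·34·39 = 86060; k=5: 36998 + 0 + 13·36·39 = 55250.
Minimum: 55250 at k=5.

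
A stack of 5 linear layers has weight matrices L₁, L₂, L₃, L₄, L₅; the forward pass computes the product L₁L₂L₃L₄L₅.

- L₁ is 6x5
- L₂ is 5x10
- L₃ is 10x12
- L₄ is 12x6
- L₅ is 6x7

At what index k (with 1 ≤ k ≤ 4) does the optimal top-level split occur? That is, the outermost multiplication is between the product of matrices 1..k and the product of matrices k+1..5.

Adjacent pairs: L₁L₂ = 6·5·10 = 300; L₂L₃ = 5·10·12 = 600; L₃L₄ = 10·12·6 = 720; L₄L₅ = 12·6·7 = 504.
Length 3: L₁..L₃: k=1: 0+600+6·5·12=960; k=2: 300+0+6·10·12=1020 → min 960 | L₂..L₄: k=2: 0+720+5·10·6=1020; k=3: 600+0+5·12·6=960 → min 960 | L₃..L₅: k=3: 0+504+10·12·7=1344; k=4: 720+0+10·6·7=1140 → min 1140.
Length 4: L₁..L₄: k=1: 0+960+6·5·6=1140; k=2: 300+720+6·10·6=1380; k=3: 960+0+6·12·6=1392 → min 1140 | L₂..L₅: k=2: 0+1140+5·10·7=1490; k=3: 600+504+5·12·7=1524; k=4: 960+0+5·6·7=1170 → min 1170.
Top-level splits: k=1: (L₁..L₁)·(L₂..L₅) → 0+1170+6·5·7 = 1380; k=2: (L₁..L₂)·(L₃..L₅) → 300+1140+6·10·7 = 1860; k=3: (L₁..L₃)·(L₄..L₅) → 960+504+6·12·7 = 1968; k=4: (L₁..L₄)·(L₅..L₅) → 1140+0+6·6·7 = 1392.
Best split is after L₁, i.e. k = 1.

1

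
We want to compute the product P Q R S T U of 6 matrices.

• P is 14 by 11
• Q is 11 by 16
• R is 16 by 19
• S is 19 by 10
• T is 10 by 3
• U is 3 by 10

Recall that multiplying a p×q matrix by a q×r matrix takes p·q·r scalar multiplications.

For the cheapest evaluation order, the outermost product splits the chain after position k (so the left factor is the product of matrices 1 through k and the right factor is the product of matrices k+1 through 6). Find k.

Adjacent pairs: PQ = 14·11·16 = 2464; QR = 11·16·19 = 3344; RS = 16·19·10 = 3040; ST = 19·10·3 = 570; TU = 10·3·10 = 300.
Length 3: P..R: k=1: 0+3344+14·11·19=6270; k=2: 2464+0+14·16·19=6720 → min 6270 | Q..S: k=2: 0+3040+11·16·10=4800; k=3: 3344+0+11·19·10=5434 → min 4800 | R..T: k=3: 0+570+16·19·3=1482; k=4: 3040+0+16·10·3=3520 → min 1482 | S..U: k=4: 0+300+19·10·10=2200; k=5: 570+0+19·3·10=1140 → min 1140.
Length 4: P..S: k=1: 0+4800+14·11·10=6340; k=2: 2464+3040+14·16·10=7744; k=3: 6270+0+14·19·10=8930 → min 6340 | Q..T: k=2: 0+1482+11·16·3=2010; k=3: 3344+570+11·19·3=4541; k=4: 4800+0+11·10·3=5130 → min 2010 | R..U: k=3: 0+1140+16·19·10=4180; k=4: 3040+300+16·10·10=4940; k=5: 1482+0+16·3·10=1962 → min 1962.
Length 5: P..T: k=1: 0+2010+14·11·3=2472; k=2: 2464+1482+14·16·3=4618; k=3: 6270+570+14·19·3=7638; k=4: 6340+0+14·10·3=6760 → min 2472 | Q..U: k=2: 0+1962+11·16·10=3722; k=3: 3344+1140+11·19·10=6574; k=4: 4800+300+11·10·10=6200; k=5: 2010+0+11·3·10=2340 → min 2340.
Top-level splits: k=1: (P..P)·(Q..U) → 0+2340+14·11·10 = 3880; k=2: (P..Q)·(R..U) → 2464+1962+14·16·10 = 6666; k=3: (P..R)·(S..U) → 6270+1140+14·19·10 = 10070; k=4: (P..S)·(T..U) → 6340+300+14·10·10 = 8040; k=5: (P..T)·(U..U) → 2472+0+14·3·10 = 2892.
Best split is after T, i.e. k = 5.

5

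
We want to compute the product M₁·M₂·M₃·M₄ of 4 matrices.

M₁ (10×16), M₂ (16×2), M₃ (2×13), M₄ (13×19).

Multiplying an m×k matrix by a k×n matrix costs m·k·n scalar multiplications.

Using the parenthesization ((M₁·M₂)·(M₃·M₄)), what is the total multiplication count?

1194

(M₁·M₂): 10×16 by 16×2 → 10×2, cost 10·16·2 = 320
(M₃·M₄): 2×13 by 13×19 → 2×19, cost 2·13·19 = 494
((M₁·M₂)·(M₃·M₄)): 10×2 by 2×19 → 10×19, cost 10·2·19 = 380; cumulative 1194
Total: 1194 scalar multiplications.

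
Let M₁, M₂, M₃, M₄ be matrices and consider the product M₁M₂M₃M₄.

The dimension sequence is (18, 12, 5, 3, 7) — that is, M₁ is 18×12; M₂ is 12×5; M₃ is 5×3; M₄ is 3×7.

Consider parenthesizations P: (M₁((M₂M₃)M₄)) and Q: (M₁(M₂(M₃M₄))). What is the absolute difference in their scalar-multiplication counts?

93

Order P = (M₁((M₂M₃)M₄)): (M₂M₃): 12×5 by 5×3 → 12×3, cost 12·5·3 = 180; ((M₂M₃)M₄): 12×3 by 3×7 → 12×7, cost 12·3·7 = 252; cumulative 432; (M₁((M₂M₃)M₄)): 18×12 by 12×7 → 18×7, cost 18·12·7 = 1512; cumulative 1944. Total 1944.
Order Q = (M₁(M₂(M₃M₄))): (M₃M₄): 5×3 by 3×7 → 5×7, cost 5·3·7 = 105; (M₂(M₃M₄)): 12×5 by 5×7 → 12×7, cost 12·5·7 = 420; cumulative 525; (M₁(M₂(M₃M₄))): 18×12 by 12×7 → 18×7, cost 18·12·7 = 1512; cumulative 2037. Total 2037.
Difference: |1944 − 2037| = 93.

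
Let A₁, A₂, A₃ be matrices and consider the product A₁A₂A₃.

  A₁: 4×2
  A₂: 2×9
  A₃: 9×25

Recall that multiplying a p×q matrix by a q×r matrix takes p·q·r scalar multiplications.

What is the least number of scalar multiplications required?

Order (A₁(A₂A₃)): (A₂A₃): 2×9 by 9×25 → 2×25, cost 2·9·25 = 450; (A₁(A₂A₃)): 4×2 by 2×25 → 4×25, cost 4·2·25 = 200; cumulative 650. Total 650.
Order ((A₁A₂)A₃): (A₁A₂): 4×2 by 2×9 → 4×9, cost 4·2·9 = 72; ((A₁A₂)A₃): 4×9 by 9×25 → 4×25, cost 4·9·25 = 900; cumulative 972. Total 972.
Minimum: 650.

650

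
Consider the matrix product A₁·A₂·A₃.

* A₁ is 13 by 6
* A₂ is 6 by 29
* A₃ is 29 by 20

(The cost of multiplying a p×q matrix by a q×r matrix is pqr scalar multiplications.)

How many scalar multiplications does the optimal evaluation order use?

Order (A₁·(A₂·A₃)): (A₂·A₃): 6×29 by 29×20 → 6×20, cost 6·29·20 = 3480; (A₁·(A₂·A₃)): 13×6 by 6×20 → 13×20, cost 13·6·20 = 1560; cumulative 5040. Total 5040.
Order ((A₁·A₂)·A₃): (A₁·A₂): 13×6 by 6×29 → 13×29, cost 13·6·29 = 2262; ((A₁·A₂)·A₃): 13×29 by 29×20 → 13×20, cost 13·29·20 = 7540; cumulative 9802. Total 9802.
Minimum: 5040.

5040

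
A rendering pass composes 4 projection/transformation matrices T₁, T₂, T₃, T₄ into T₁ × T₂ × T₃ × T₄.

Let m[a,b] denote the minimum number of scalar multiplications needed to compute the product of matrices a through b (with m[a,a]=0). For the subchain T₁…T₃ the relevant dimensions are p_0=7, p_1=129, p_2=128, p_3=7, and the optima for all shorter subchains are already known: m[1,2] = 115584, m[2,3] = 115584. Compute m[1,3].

121856

m[1,3] = min over k∈[1,2] of m[1,k]+m[k+1,3]+p_{0}·p_k·p_{3}.
k=1: 0 + 115584 + 7·129·7 = 121905; k=2: 115584 + 0 + 7·128·7 = 121856.
Minimum: 121856 at k=2.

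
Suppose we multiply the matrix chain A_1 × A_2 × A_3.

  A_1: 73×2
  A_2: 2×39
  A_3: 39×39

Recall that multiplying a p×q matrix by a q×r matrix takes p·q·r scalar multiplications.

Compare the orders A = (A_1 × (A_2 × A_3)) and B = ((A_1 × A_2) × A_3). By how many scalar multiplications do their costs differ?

107991

Order A = (A_1 × (A_2 × A_3)): (A_2 × A_3): 2×39 by 39×39 → 2×39, cost 2·39·39 = 3042; (A_1 × (A_2 × A_3)): 73×2 by 2×39 → 73×39, cost 73·2·39 = 5694; cumulative 8736. Total 8736.
Order B = ((A_1 × A_2) × A_3): (A_1 × A_2): 73×2 by 2×39 → 73×39, cost 73·2·39 = 5694; ((A_1 × A_2) × A_3): 73×39 by 39×39 → 73×39, cost 73·39·39 = 111033; cumulative 116727. Total 116727.
Difference: |8736 − 116727| = 107991.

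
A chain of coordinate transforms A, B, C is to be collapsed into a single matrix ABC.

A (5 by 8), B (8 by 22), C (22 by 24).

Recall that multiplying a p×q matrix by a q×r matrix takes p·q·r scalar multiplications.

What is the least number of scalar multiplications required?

3520

Order (A(BC)): (BC): 8×22 by 22×24 → 8×24, cost 8·22·24 = 4224; (A(BC)): 5×8 by 8×24 → 5×24, cost 5·8·24 = 960; cumulative 5184. Total 5184.
Order ((AB)C): (AB): 5×8 by 8×22 → 5×22, cost 5·8·22 = 880; ((AB)C): 5×22 by 22×24 → 5×24, cost 5·22·24 = 2640; cumulative 3520. Total 3520.
Minimum: 3520.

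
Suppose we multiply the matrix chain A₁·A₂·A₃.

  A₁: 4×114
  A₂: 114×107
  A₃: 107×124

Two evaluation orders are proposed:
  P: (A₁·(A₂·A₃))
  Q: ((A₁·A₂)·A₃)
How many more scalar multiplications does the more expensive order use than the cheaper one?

1467232

Order P = (A₁·(A₂·A₃)): (A₂·A₃): 114×107 by 107×124 → 114×124, cost 114·107·124 = 1512552; (A₁·(A₂·A₃)): 4×114 by 114×124 → 4×124, cost 4·114·124 = 56544; cumulative 1569096. Total 1569096.
Order Q = ((A₁·A₂)·A₃): (A₁·A₂): 4×114 by 114×107 → 4×107, cost 4·114·107 = 48792; ((A₁·A₂)·A₃): 4×107 by 107×124 → 4×124, cost 4·107·124 = 53072; cumulative 101864. Total 101864.
Difference: |1569096 − 101864| = 1467232.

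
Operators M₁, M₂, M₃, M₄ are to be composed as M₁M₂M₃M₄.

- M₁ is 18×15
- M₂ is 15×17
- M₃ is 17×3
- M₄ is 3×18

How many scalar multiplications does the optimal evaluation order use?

Adjacent pairs: M₁M₂ = 18·15·17 = 4590; M₂M₃ = 15·17·3 = 765; M₃M₄ = 17·3·18 = 918.
Length 3: M₁..M₃: k=1: 0+765+18·15·3=1575; k=2: 4590+0+18·17·3=5508 → min 1575 | M₂..M₄: k=2: 0+918+15·17·18=5508; k=3: 765+0+15·3·18=1575 → min 1575.
Length 4: M₁..M₄: k=1: 0+1575+18·15·18=6435; k=2: 4590+918+18·17·18=11016; k=3: 1575+0+18·3·18=2547 → min 2547.
Optimal order: ((M₁(M₂M₃))M₄) with cost 2547.

2547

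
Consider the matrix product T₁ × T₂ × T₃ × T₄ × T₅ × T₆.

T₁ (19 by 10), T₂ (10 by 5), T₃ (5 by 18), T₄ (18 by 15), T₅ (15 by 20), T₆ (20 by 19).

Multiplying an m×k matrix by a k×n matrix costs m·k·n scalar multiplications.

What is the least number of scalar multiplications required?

Adjacent pairs: T₁T₂ = 19·10·5 = 950; T₂T₃ = 10·5·18 = 900; T₃T₄ = 5·18·15 = 1350; T₄T₅ = 18·15·20 = 5400; T₅T₆ = 15·20·19 = 5700.
Length 3: T₁..T₃: k=1: 0+900+19·10·18=4320; k=2: 950+0+19·5·18=2660 → min 2660 | T₂..T₄: k=2: 0+1350+10·5·15=2100; k=3: 900+0+10·18·15=3600 → min 2100 | T₃..T₅: k=3: 0+5400+5·18·20=7200; k=4: 1350+0+5·15·20=2850 → min 2850 | T₄..T₆: k=4: 0+5700+18·15·19=10830; k=5: 5400+0+18·20·19=12240 → min 10830.
Length 4: T₁..T₄: k=1: 0+2100+19·10·15=4950; k=2: 950+1350+19·5·15=3725; k=3: 2660+0+19·18·15=7790 → min 3725 | T₂..T₅: k=2: 0+2850+10·5·20=3850; k=3: 900+5400+10·18·20=9900; k=4: 2100+0+10·15·20=5100 → min 3850 | T₃..T₆: k=3: 0+10830+5·18·19=12540; k=4: 1350+5700+5·15·19=8475; k=5: 2850+0+5·20·19=4750 → min 4750.
Length 5: T₁..T₅: k=1: 0+3850+19·10·20=7650; k=2: 950+2850+19·5·20=5700; k=3: 2660+5400+19·18·20=14900; k=4: 3725+0+19·15·20=9425 → min 5700 | T₂..T₆: k=2: 0+4750+10·5·19=5700; k=3: 900+10830+10·18·19=15150; k=4: 2100+5700+10·15·19=10650; k=5: 3850+0+10·20·19=7650 → min 5700.
Length 6: T₁..T₆: k=1: 0+5700+19·10·19=9310; k=2: 950+4750+19·5·19=7505; k=3: 2660+10830+19·18·19=19988; k=4: 3725+5700+19·15·19=14840; k=5: 5700+0+19·20·19=12920 → min 7505.
Optimal order: ((T₁ × T₂) × (((T₃ × T₄) × T₅) × T₆)) with cost 7505.

7505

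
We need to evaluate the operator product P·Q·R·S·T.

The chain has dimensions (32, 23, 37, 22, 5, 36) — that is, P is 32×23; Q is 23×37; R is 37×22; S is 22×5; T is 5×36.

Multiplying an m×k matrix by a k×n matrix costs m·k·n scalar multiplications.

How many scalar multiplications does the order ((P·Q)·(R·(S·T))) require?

103120

(P·Q): 32×23 by 23×37 → 32×37, cost 32·23·37 = 27232
(S·T): 22×5 by 5×36 → 22×36, cost 22·5·36 = 3960
(R·(S·T)): 37×22 by 22×36 → 37×36, cost 37·22·36 = 29304; cumulative 33264
((P·Q)·(R·(S·T))): 32×37 by 37×36 → 32×36, cost 32·37·36 = 42624; cumulative 103120
Total: 103120 scalar multiplications.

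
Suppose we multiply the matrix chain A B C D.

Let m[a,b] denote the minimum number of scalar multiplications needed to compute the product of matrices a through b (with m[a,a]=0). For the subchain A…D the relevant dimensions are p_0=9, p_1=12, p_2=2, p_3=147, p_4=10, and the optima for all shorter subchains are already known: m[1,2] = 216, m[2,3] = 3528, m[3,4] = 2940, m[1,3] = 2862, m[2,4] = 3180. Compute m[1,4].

m[1,4] = min over k∈[1,3] of m[1,k]+m[k+1,4]+p_{0}·p_k·p_{4}.
k=1: 0 + 3180 + 9·12·10 = 4260; k=2: 216 + 2940 + 9·2·10 = 3336; k=3: 2862 + 0 + 9·147·10 = 16092.
Minimum: 3336 at k=2.

3336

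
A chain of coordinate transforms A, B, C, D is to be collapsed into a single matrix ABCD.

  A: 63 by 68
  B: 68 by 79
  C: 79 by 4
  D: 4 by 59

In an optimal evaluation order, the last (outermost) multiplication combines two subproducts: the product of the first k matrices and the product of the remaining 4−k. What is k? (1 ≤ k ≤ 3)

Adjacent pairs: AB = 63·68·79 = 338436; BC = 68·79·4 = 21488; CD = 79·4·59 = 18644.
Length 3: A..C: k=1: 0+21488+63·68·4=38624; k=2: 338436+0+63·79·4=358344 → min 38624 | B..D: k=2: 0+18644+68·79·59=335592; k=3: 21488+0+68·4·59=37536 → min 37536.
Top-level splits: k=1: (A..A)·(B..D) → 0+37536+63·68·59 = 290292; k=2: (A..B)·(C..D) → 338436+18644+63·79·59 = 650723; k=3: (A..C)·(D..D) → 38624+0+63·4·59 = 53492.
Best split is after C, i.e. k = 3.

3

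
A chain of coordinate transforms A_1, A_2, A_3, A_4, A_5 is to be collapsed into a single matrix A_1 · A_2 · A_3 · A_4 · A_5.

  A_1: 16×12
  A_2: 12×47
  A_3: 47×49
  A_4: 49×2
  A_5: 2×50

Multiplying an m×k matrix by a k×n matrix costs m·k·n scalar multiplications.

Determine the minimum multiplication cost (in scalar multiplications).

7718

Adjacent pairs: A_1A_2 = 16·12·47 = 9024; A_2A_3 = 12·47·49 = 27636; A_3A_4 = 47·49·2 = 4606; A_4A_5 = 49·2·50 = 4900.
Length 3: A_1..A_3: k=1: 0+27636+16·12·49=37044; k=2: 9024+0+16·47·49=45872 → min 37044 | A_2..A_4: k=2: 0+4606+12·47·2=5734; k=3: 27636+0+12·49·2=28812 → min 5734 | A_3..A_5: k=3: 0+4900+47·49·50=120050; k=4: 4606+0+47·2·50=9306 → min 9306.
Length 4: A_1..A_4: k=1: 0+5734+16·12·2=6118; k=2: 9024+4606+16·47·2=15134; k=3: 37044+0+16·49·2=38612 → min 6118 | A_2..A_5: k=2: 0+9306+12·47·50=37506; k=3: 27636+4900+12·49·50=61936; k=4: 5734+0+12·2·50=6934 → min 6934.
Length 5: A_1..A_5: k=1: 0+6934+16·12·50=16534; k=2: 9024+9306+16·47·50=55930; k=3: 37044+4900+16·49·50=81144; k=4: 6118+0+16·2·50=7718 → min 7718.
Optimal order: ((A_1 · (A_2 · (A_3 · A_4))) · A_5) with cost 7718.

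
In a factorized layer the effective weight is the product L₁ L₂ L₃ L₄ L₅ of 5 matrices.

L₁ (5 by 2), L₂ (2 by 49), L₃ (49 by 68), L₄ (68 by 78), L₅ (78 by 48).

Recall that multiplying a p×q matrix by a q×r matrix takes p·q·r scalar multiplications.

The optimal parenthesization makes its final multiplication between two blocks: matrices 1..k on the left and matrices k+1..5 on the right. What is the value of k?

1

Adjacent pairs: L₁L₂ = 5·2·49 = 490; L₂L₃ = 2·49·68 = 6664; L₃L₄ = 49·68·78 = 259896; L₄L₅ = 68·78·48 = 254592.
Length 3: L₁..L₃: k=1: 0+6664+5·2·68=7344; k=2: 490+0+5·49·68=17150 → min 7344 | L₂..L₄: k=2: 0+259896+2·49·78=267540; k=3: 6664+0+2·68·78=17272 → min 17272 | L₃..L₅: k=3: 0+254592+49·68·48=414528; k=4: 259896+0+49·78·48=443352 → min 414528.
Length 4: L₁..L₄: k=1: 0+17272+5·2·78=18052; k=2: 490+259896+5·49·78=279496; k=3: 7344+0+5·68·78=33864 → min 18052 | L₂..L₅: k=2: 0+414528+2·49·48=419232; k=3: 6664+254592+2·68·48=267784; k=4: 17272+0+2·78·48=24760 → min 24760.
Top-level splits: k=1: (L₁..L₁)·(L₂..L₅) → 0+24760+5·2·48 = 25240; k=2: (L₁..L₂)·(L₃..L₅) → 490+414528+5·49·48 = 426778; k=3: (L₁..L₃)·(L₄..L₅) → 7344+254592+5·68·48 = 278256; k=4: (L₁..L₄)·(L₅..L₅) → 18052+0+5·78·48 = 36772.
Best split is after L₁, i.e. k = 1.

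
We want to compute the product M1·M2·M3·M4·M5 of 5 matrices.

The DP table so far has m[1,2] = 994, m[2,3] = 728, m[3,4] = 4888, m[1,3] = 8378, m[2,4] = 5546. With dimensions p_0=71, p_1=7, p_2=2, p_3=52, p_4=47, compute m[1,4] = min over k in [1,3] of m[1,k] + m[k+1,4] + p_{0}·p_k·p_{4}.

12556

m[1,4] = min over k∈[1,3] of m[1,k]+m[k+1,4]+p_{0}·p_k·p_{4}.
k=1: 0 + 5546 + 71·7·47 = 28905; k=2: 994 + 4888 + 71·2·47 = 12556; k=3: 8378 + 0 + 71·52·47 = 181902.
Minimum: 12556 at k=2.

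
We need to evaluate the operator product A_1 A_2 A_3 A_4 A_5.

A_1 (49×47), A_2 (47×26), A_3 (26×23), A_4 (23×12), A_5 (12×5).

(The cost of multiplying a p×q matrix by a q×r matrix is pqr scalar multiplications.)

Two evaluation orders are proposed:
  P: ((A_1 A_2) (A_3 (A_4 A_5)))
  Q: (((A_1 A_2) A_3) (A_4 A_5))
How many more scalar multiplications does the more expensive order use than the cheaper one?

Order P = ((A_1 A_2) (A_3 (A_4 A_5))): (A_1 A_2): 49×47 by 47×26 → 49×26, cost 49·47·26 = 59878; (A_4 A_5): 23×12 by 12×5 → 23×5, cost 23·12·5 = 1380; (A_3 (A_4 A_5)): 26×23 by 23×5 → 26×5, cost 26·23·5 = 2990; cumulative 4370; ((A_1 A_2) (A_3 (A_4 A_5))): 49×26 by 26×5 → 49×5, cost 49·26·5 = 6370; cumulative 70618. Total 70618.
Order Q = (((A_1 A_2) A_3) (A_4 A_5)): (A_1 A_2): 49×47 by 47×26 → 49×26, cost 49·47·26 = 59878; ((A_1 A_2) A_3): 49×26 by 26×23 → 49×23, cost 49·26·23 = 29302; cumulative 89180; (A_4 A_5): 23×12 by 12×5 → 23×5, cost 23·12·5 = 1380; (((A_1 A_2) A_3) (A_4 A_5)): 49×23 by 23×5 → 49×5, cost 49·23·5 = 5635; cumulative 96195. Total 96195.
Difference: |70618 − 96195| = 25577.

25577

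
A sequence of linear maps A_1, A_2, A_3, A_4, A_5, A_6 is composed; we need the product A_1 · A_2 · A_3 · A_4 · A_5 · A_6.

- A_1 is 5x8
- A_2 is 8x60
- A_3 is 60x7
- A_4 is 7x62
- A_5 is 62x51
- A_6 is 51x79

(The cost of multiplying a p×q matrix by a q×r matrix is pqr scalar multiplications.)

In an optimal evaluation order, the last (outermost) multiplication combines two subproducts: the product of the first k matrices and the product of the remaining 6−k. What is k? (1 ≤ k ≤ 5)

Adjacent pairs: A_1A_2 = 5·8·60 = 2400; A_2A_3 = 8·60·7 = 3360; A_3A_4 = 60·7·62 = 26040; A_4A_5 = 7·62·51 = 22134; A_5A_6 = 62·51·79 = 249798.
Length 3: A_1..A_3: k=1: 0+3360+5·8·7=3640; k=2: 2400+0+5·60·7=4500 → min 3640 | A_2..A_4: k=2: 0+26040+8·60·62=55800; k=3: 3360+0+8·7·62=6832 → min 6832 | A_3..A_5: k=3: 0+22134+60·7·51=43554; k=4: 26040+0+60·62·51=215760 → min 43554 | A_4..A_6: k=4: 0+249798+7·62·79=284084; k=5: 22134+0+7·51·79=50337 → min 50337.
Length 4: A_1..A_4: k=1: 0+6832+5·8·62=9312; k=2: 2400+26040+5·60·62=47040; k=3: 3640+0+5·7·62=5810 → min 5810 | A_2..A_5: k=2: 0+43554+8·60·51=68034; k=3: 3360+22134+8·7·51=28350; k=4: 6832+0+8·62·51=32128 → min 28350 | A_3..A_6: k=3: 0+50337+60·7·79=83517; k=4: 26040+249798+60·62·79=569718; k=5: 43554+0+60·51·79=285294 → min 83517.
Length 5: A_1..A_5: k=1: 0+28350+5·8·51=30390; k=2: 2400+43554+5·60·51=61254; k=3: 3640+22134+5·7·51=27559; k=4: 5810+0+5·62·51=21620 → min 21620 | A_2..A_6: k=2: 0+83517+8·60·79=121437; k=3: 3360+50337+8·7·79=58121; k=4: 6832+249798+8·62·79=295814; k=5: 28350+0+8·51·79=60582 → min 58121.
Top-level splits: k=1: (A_1..A_1)·(A_2..A_6) → 0+58121+5·8·79 = 61281; k=2: (A_1..A_2)·(A_3..A_6) → 2400+83517+5·60·79 = 109617; k=3: (A_1..A_3)·(A_4..A_6) → 3640+50337+5·7·79 = 56742; k=4: (A_1..A_4)·(A_5..A_6) → 5810+249798+5·62·79 = 280098; k=5: (A_1..A_5)·(A_6..A_6) → 21620+0+5·51·79 = 41765.
Best split is after A_5, i.e. k = 5.

5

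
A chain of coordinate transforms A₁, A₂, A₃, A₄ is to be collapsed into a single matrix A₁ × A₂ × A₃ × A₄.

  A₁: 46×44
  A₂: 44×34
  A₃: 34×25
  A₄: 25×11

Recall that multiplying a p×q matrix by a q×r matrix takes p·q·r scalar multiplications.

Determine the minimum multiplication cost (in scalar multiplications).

Adjacent pairs: A₁A₂ = 46·44·34 = 68816; A₂A₃ = 44·34·25 = 37400; A₃A₄ = 34·25·11 = 9350.
Length 3: A₁..A₃: k=1: 0+37400+46·44·25=88000; k=2: 68816+0+46·34·25=107916 → min 88000 | A₂..A₄: k=2: 0+9350+44·34·11=25806; k=3: 37400+0+44·25·11=49500 → min 25806.
Length 4: A₁..A₄: k=1: 0+25806+46·44·11=48070; k=2: 68816+9350+46·34·11=95370; k=3: 88000+0+46·25·11=100650 → min 48070.
Optimal order: (A₁ × (A₂ × (A₃ × A₄))) with cost 48070.

48070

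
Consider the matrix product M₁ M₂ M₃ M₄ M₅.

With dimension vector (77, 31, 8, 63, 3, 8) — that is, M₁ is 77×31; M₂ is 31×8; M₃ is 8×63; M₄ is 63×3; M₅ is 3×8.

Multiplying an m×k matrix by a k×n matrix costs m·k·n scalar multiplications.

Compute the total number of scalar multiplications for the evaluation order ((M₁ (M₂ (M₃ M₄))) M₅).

11265

(M₃ M₄): 8×63 by 63×3 → 8×3, cost 8·63·3 = 1512
(M₂ (M₃ M₄)): 31×8 by 8×3 → 31×3, cost 31·8·3 = 744; cumulative 2256
(M₁ (M₂ (M₃ M₄))): 77×31 by 31×3 → 77×3, cost 77·31·3 = 7161; cumulative 9417
((M₁ (M₂ (M₃ M₄))) M₅): 77×3 by 3×8 → 77×8, cost 77·3·8 = 1848; cumulative 11265
Total: 11265 scalar multiplications.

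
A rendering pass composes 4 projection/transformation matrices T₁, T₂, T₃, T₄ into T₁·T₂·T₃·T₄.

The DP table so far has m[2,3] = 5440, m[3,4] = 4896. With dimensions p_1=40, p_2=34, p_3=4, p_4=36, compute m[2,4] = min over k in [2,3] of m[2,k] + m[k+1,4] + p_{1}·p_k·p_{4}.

m[2,4] = min over k∈[2,3] of m[2,k]+m[k+1,4]+p_{1}·p_k·p_{4}.
k=2: 0 + 4896 + 40·34·36 = 53856; k=3: 5440 + 0 + 40·4·36 = 11200.
Minimum: 11200 at k=3.

11200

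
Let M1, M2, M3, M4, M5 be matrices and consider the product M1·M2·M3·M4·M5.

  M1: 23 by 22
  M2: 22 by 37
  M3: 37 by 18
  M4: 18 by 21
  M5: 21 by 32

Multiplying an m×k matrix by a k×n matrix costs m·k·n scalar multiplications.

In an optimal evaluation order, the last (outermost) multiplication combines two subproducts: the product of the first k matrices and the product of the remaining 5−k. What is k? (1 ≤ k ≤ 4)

4

Adjacent pairs: M1M2 = 23·22·37 = 18722; M2M3 = 22·37·18 = 14652; M3M4 = 37·18·21 = 13986; M4M5 = 18·21·32 = 12096.
Length 3: M1..M3: k=1: 0+14652+23·22·18=23760; k=2: 18722+0+23·37·18=34040 → min 23760 | M2..M4: k=2: 0+13986+22·37·21=31080; k=3: 14652+0+22·18·21=22968 → min 22968 | M3..M5: k=3: 0+12096+37·18·32=33408; k=4: 13986+0+37·21·32=38850 → min 33408.
Length 4: M1..M4: k=1: 0+22968+23·22·21=33594; k=2: 18722+13986+23·37·21=50579; k=3: 23760+0+23·18·21=32454 → min 32454 | M2..M5: k=2: 0+33408+22·37·32=59456; k=3: 14652+12096+22·18·32=39420; k=4: 22968+0+22·21·32=37752 → min 37752.
Top-level splits: k=1: (M1..M1)·(M2..M5) → 0+37752+23·22·32 = 53944; k=2: (M1..M2)·(M3..M5) → 18722+33408+23·37·32 = 79362; k=3: (M1..M3)·(M4..M5) → 23760+12096+23·18·32 = 49104; k=4: (M1..M4)·(M5..M5) → 32454+0+23·21·32 = 47910.
Best split is after M4, i.e. k = 4.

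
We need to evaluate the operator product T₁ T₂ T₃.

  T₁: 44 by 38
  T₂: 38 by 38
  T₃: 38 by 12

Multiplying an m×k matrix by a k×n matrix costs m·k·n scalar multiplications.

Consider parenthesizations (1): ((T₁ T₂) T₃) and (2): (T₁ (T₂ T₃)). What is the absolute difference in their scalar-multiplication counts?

46208

Order (1) = ((T₁ T₂) T₃): (T₁ T₂): 44×38 by 38×38 → 44×38, cost 44·38·38 = 63536; ((T₁ T₂) T₃): 44×38 by 38×12 → 44×12, cost 44·38·12 = 20064; cumulative 83600. Total 83600.
Order (2) = (T₁ (T₂ T₃)): (T₂ T₃): 38×38 by 38×12 → 38×12, cost 38·38·12 = 17328; (T₁ (T₂ T₃)): 44×38 by 38×12 → 44×12, cost 44·38·12 = 20064; cumulative 37392. Total 37392.
Difference: |83600 − 37392| = 46208.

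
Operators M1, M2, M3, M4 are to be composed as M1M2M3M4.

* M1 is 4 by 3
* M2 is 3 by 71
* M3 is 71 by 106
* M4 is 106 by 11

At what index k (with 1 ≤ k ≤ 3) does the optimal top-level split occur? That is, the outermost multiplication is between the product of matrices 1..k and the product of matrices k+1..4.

Adjacent pairs: M1M2 = 4·3·71 = 852; M2M3 = 3·71·106 = 22578; M3M4 = 71·106·11 = 82786.
Length 3: M1..M3: k=1: 0+22578+4·3·106=23850; k=2: 852+0+4·71·106=30956 → min 23850 | M2..M4: k=2: 0+82786+3·71·11=85129; k=3: 22578+0+3·106·11=26076 → min 26076.
Top-level splits: k=1: (M1..M1)·(M2..M4) → 0+26076+4·3·11 = 26208; k=2: (M1..M2)·(M3..M4) → 852+82786+4·71·11 = 86762; k=3: (M1..M3)·(M4..M4) → 23850+0+4·106·11 = 28514.
Best split is after M1, i.e. k = 1.

1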